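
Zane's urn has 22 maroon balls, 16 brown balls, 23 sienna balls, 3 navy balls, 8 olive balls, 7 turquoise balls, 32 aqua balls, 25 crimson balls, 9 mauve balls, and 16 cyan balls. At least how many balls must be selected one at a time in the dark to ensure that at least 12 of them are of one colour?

94

Put each drawn ball into a box by colour. The largest draw with every box below 12 takes min(count, 11) from each colour; colours with fewer than 11 contribute all they have.
Σ min(cᵢ, 11) = 11 + 11 + 11 + 3 + 8 + 7 + 11 + 11 + 9 + 11 = 93.
Draw number 93 + 1 = 94 must push one box to 12.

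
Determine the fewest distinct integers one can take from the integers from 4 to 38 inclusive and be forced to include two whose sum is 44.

20

Group the elements by complementary pair {x, 44−x}: {6,38}, {7,37}, {8,36}, …, giving 16 two-element pairs, the single value 22 (it cannot pair with itself since the integers are distinct), and 2 integers whose partner 44−x falls outside [4,38].
Treating each of those 19 groups as a pigeonhole, one can pick one integer per group — 19 integers — with no two summing to 44.
The 20th integer lands in an occupied pair, forcing a sum of 44.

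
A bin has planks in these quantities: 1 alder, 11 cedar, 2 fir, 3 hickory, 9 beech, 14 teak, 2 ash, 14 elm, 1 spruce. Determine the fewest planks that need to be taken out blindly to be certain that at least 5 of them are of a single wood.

26

An adversary could hand out at most 4 planks per wood (5 woods run out sooner): 1 + 4 + 2 + 3 + 4 + 4 + 2 + 4 + 1 = 25 planks and still no wood has 5.
One more plank lands in a wood already at 4, so 26 draws are enough and 25 are not.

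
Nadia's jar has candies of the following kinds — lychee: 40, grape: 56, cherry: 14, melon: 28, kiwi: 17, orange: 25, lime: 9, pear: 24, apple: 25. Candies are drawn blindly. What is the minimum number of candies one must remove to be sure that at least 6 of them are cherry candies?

In the worst case for collecting cherry candies, every non-cherry candy comes out first.
There are 40 + 56 + 28 + 17 + 25 + 9 + 24 + 25 = 224 non-cherry candies altogether.
After those, each further candy must be cherry, so 224 + 6 = 230 draws guarantee 6 cherry candies.

230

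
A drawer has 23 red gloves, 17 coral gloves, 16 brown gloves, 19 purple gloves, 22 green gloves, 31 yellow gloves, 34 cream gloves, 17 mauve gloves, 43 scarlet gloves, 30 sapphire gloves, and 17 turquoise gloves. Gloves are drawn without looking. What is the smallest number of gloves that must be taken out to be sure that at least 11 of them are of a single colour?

By pigeonhole, put each drawn glove into a box by colour. The largest draw with every box below 11 takes min(count, 10) from each colour.
Σ min(cᵢ, 10) = 10 + 10 + 10 + 10 + 10 + 10 + 10 + 10 + 10 + 10 + 10 = 110.
Draw number 110 + 1 = 111 must push one box to 11.

111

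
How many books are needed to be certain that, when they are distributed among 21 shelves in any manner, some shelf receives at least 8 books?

148

With 147 books one could put exactly 7 in each of the 21 shelves, and no shelf would reach 8.
One more book must land in a shelf that already has 7, giving it 8.
So 21 × 7 + 1 = 148 books are required.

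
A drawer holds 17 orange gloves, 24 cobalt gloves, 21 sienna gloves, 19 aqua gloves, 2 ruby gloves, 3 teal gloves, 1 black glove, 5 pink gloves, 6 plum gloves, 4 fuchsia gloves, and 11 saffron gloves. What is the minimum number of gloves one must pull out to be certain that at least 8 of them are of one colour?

57

By pigeonhole, put each drawn glove into a box by colour. The largest draw with every box below 8 takes min(count, 7) from each colour; colours with fewer than 7 contribute all they have.
Σ min(cᵢ, 7) = 7 + 7 + 7 + 7 + 2 + 3 + 1 + 5 + 6 + 4 + 7 = 56.
Draw number 56 + 1 = 57 must push one box to 8.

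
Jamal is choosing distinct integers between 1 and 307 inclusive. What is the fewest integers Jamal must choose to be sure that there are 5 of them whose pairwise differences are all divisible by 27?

109

Integers whose pairwise differences are multiples of 27 are exactly those sharing a remainder mod 27. By the pigeonhole principle, the 27 residue classes mod 27 are the pigeonholes.
With 108 integers one could put 4 in each residue class and have no class reach 5.
The 109th integer pushes some class to 5, so 27·4 + 1 = 109.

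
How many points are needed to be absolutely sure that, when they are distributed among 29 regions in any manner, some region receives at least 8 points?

With 203 points one could put exactly 7 in each of the 29 regions, and no region would reach 8.
By the pigeonhole principle, one more point must land in a region that already has 7, giving it 8.
So 29 × 7 + 1 = 204 points are required.

204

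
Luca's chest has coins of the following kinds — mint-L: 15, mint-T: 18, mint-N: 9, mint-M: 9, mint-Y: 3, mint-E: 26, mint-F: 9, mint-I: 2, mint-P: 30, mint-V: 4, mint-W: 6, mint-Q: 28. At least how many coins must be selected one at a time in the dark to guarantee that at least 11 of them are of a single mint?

93

By the pigeonhole principle, the 12 mints are the holes; the coins drawn are the pigeons.
To avoid 11 of any one mint, the worst case takes at most 10 of each mint, or every coin of a mint that has fewer than 10.
That gives 10 + 10 + 9 + 9 + 3 + 10 + 9 + 2 + 10 + 4 + 6 + 10 = 92 coins with no mint reaching 11.
The next coin forces some mint to 11, so 92 + 1 = 93.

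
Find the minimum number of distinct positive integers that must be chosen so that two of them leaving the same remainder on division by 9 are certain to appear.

By the pigeonhole principle, the 9 residue classes mod 9 are the pigeonholes.
With 9 integers one could put 1 in each residue class and have no class reach 2.
The 10th integer pushes some class to 2, so 9·1 + 1 = 10.

10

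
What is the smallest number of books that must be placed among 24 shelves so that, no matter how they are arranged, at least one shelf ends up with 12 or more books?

265

With 264 books one could put exactly 11 in each of the 24 shelves, and no shelf would reach 12.
Pigeonhole: one more book must land in a shelf that already has 11, giving it 12.
So 24 × 11 + 1 = 265 books are required.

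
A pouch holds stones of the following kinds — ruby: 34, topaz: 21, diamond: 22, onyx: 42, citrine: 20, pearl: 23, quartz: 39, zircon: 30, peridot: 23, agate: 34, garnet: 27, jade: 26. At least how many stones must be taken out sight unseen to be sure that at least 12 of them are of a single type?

An adversary could hand out at most 11 stones per type: 11 + 11 + 11 + 11 + 11 + 11 + 11 + 11 + 11 + 11 + 11 + 11 = 132 stones and still no type has 12.
One more stone lands in a type already at 11, so 133 draws are enough and 132 are not.

133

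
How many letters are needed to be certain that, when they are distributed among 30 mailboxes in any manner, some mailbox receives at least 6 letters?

151

With 150 letters one could put exactly 5 in each of the 30 mailboxes, and no mailbox would reach 6.
Pigeonhole: one more letter must land in a mailbox that already has 5, giving it 6.
So 30 × 5 + 1 = 151 letters are required.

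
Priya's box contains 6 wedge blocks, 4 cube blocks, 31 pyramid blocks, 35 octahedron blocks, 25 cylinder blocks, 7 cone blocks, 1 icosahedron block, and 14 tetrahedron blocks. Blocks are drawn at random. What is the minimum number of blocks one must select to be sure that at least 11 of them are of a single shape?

By the pigeonhole principle, put each drawn block into a box by shape. The largest draw with every box below 11 takes min(count, 10) from each shape; shapes with fewer than 10 contribute all they have.
Σ min(cᵢ, 10) = 6 + 4 + 10 + 10 + 10 + 7 + 1 + 10 = 58.
Draw number 58 + 1 = 59 must push one box to 11.

59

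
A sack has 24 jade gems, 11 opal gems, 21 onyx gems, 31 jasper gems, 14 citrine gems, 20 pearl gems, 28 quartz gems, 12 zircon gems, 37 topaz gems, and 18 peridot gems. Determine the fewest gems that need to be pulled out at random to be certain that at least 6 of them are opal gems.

In the worst case for collecting opal gems, every non-opal gem comes out first.
There are 24 + 21 + 31 + 14 + 20 + 28 + 12 + 37 + 18 = 205 non-opal gems altogether.
After those, each further gem must be opal, so 205 + 6 = 211 draws guarantee 6 opal gems.

211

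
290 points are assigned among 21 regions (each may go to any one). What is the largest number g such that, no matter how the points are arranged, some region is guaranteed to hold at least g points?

14

By pigeonhole, the 21 regions are the holes and the 290 points are the pigeons.
If every region held at most 13 points, the total would be at most 21 × 13 = 273, which is less than 290.
So some region holds at least ⌈290/21⌉ = 14 points.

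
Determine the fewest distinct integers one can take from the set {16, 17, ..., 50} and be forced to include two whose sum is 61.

Two chosen integers sum to 61 exactly when both halves of some pair {x, 61−x} with 16 ≤ x ≤ 61−x ≤ 45 are chosen — 15 such pairs.
The remaining 5 elements (those with no distinct partner in range) can never complete a 61-sum, so the worst case takes all of them and one from each pair: 5 + 15 = 20.
The 21st integer has to be the second member of some pair, so 20 + 1 = 21.

21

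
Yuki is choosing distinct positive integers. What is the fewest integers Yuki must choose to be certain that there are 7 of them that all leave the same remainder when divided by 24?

By pigeonhole, the 24 residue classes mod 24 are the pigeonholes.
With 144 integers one could put 6 in each residue class and have no class reach 7.
The 145th integer pushes some class to 7, so 24·6 + 1 = 145.

145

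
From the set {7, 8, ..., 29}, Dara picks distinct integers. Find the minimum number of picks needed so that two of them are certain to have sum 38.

14

A set avoiding the sum 38 can contain at most one of each pair {x, 38−x}, plus the 3 elements whose complement lies outside the range or equal to its own complement.
The integers 7, …, 19 (13 of them) are such a set: any two sum to at least 7+8 = 15 and at most 18+19 = 37 < 38.
Any 14th integer completes one of the 10 pairs, so 14 choices force a sum of 38.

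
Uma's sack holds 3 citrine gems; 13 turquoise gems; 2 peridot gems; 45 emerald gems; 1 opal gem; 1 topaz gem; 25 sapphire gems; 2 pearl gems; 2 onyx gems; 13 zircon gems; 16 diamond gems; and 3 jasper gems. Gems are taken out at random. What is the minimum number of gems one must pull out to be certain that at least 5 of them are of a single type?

An adversary could hand out at most 4 gems per type (7 types run out sooner): 3 + 4 + 2 + 4 + 1 + 1 + 4 + 2 + 2 + 4 + 4 + 3 = 34 gems and still no type has 5.
Pigeonhole: one more gem lands in a type already at 4, so 35 draws are enough and 34 are not.

35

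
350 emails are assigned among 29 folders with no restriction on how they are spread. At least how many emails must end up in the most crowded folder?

13

The 29 folders are the holes and the 350 emails are the pigeons.
If every folder held at most 12 emails, the total would be at most 29 × 12 = 348, which is less than 350.
So some folder holds at least ⌈350/29⌉ = 13 emails.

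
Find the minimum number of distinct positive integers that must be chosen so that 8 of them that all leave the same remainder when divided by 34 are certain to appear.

The 34 residue classes mod 34 are the pigeonholes.
With 238 integers one could put 7 in each residue class and have no class reach 8.
The 239th integer pushes some class to 8, so 34·7 + 1 = 239.

239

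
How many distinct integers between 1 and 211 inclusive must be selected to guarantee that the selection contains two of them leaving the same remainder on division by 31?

By pigeonhole, the 31 residue classes mod 31 are the pigeonholes.
With 31 integers one could put 1 in each residue class and have no class reach 2.
The 32nd integer pushes some class to 2, so 31·1 + 1 = 32.

32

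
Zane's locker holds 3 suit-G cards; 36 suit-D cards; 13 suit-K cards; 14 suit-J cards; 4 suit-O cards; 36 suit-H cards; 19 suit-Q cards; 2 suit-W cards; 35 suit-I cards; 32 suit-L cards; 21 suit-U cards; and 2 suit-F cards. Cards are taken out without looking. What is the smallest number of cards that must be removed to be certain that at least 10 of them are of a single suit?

Put each drawn card into a box by suit. The largest draw with every box below 10 takes min(count, 9) from each suit; suits with fewer than 9 contribute all they have.
Σ min(cᵢ, 9) = 3 + 9 + 9 + 9 + 4 + 9 + 9 + 2 + 9 + 9 + 9 + 2 = 83.
Draw number 83 + 1 = 84 must push one box to 10.

84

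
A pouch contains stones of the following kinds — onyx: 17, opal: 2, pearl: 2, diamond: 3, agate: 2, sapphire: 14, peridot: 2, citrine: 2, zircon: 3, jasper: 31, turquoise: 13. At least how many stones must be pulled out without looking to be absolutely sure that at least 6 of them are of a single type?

An adversary could hand out at most 5 stones per type (7 types run out sooner): 5 + 2 + 2 + 3 + 2 + 5 + 2 + 2 + 3 + 5 + 5 = 36 stones and still no type has 6.
One more stone lands in a type already at 5, so 37 draws are enough and 36 are not.

37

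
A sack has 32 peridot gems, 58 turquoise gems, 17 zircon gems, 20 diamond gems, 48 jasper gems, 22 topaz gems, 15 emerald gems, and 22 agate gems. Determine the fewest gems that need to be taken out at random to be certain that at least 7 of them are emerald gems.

226

In the worst case for collecting emerald gems, every non-emerald gem comes out first.
There are 32 + 58 + 17 + 20 + 48 + 22 + 22 = 219 non-emerald gems altogether.
After those, each further gem must be emerald, so 219 + 7 = 226 draws guarantee 7 emerald gems.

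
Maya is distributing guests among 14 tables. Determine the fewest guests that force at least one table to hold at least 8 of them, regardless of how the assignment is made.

With 98 guests one could put exactly 7 in each of the 14 tables, and no table would reach 8.
Pigeonhole: one more guest must land in a table that already has 7, giving it 8.
So 14 × 7 + 1 = 99 guests are required.

99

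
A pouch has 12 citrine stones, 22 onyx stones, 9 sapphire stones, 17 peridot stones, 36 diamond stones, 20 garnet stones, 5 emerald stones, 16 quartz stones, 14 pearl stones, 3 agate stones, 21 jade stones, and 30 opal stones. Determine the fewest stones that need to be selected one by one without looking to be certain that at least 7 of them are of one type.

An adversary could hand out at most 6 stones per type (emerald, agate run out sooner): 6 + 6 + 6 + 6 + 6 + 6 + 5 + 6 + 6 + 3 + 6 + 6 = 68 stones and still no type has 7.
One more stone lands in a type already at 6, so 69 draws are enough and 68 are not.

69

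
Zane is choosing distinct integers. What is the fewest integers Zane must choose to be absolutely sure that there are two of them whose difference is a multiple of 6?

7

Integers whose pairwise differences are multiples of 6 are exactly those sharing a remainder mod 6. By pigeonhole, the 6 residue classes mod 6 are the pigeonholes.
With 6 integers one could put 1 in each residue class and have no class reach 2.
The 7th integer pushes some class to 2, so 6·1 + 1 = 7.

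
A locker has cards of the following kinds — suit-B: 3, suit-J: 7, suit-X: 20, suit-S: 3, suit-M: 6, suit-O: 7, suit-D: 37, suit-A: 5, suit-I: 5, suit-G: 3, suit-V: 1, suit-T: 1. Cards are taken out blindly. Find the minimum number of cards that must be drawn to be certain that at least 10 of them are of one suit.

60

An adversary could hand out at most 9 cards per suit (10 suits run out sooner): 3 + 7 + 9 + 3 + 6 + 7 + 9 + 5 + 5 + 3 + 1 + 1 = 59 cards and still no suit has 10.
Pigeonhole: one more card lands in a suit already at 9, so 60 draws are enough and 59 are not.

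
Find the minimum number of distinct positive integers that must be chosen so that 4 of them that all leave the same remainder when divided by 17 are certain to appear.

52

The 17 residue classes mod 17 are the pigeonholes.
With 51 integers one could put 3 in each residue class and have no class reach 4.
The 52nd integer pushes some class to 4, so 17·3 + 1 = 52.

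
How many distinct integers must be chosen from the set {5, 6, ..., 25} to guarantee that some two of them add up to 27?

Two chosen integers sum to 27 exactly when both halves of some pair {x, 27−x} with 5 ≤ x ≤ 27−x ≤ 22 are chosen — 9 such pairs.
The remaining 3 elements (those with no distinct partner in range) can never complete a 27-sum, so the worst case takes all of them and one from each pair: 3 + 9 = 12.
Pigeonhole: the 13th integer has to be the second member of some pair, so 12 + 1 = 13.

13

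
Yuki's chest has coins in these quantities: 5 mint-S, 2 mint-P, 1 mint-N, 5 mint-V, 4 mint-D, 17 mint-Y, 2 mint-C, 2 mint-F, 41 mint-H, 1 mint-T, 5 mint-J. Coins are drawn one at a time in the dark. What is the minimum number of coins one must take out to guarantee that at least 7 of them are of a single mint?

By the pigeonhole principle, put each drawn coin into a box by mint. The largest draw with every box below 7 takes min(count, 6) from each mint; mints with fewer than 6 contribute all they have.
Σ min(cᵢ, 6) = 5 + 2 + 1 + 5 + 4 + 6 + 2 + 2 + 6 + 1 + 5 = 39.
Draw number 39 + 1 = 40 must push one box to 7.

40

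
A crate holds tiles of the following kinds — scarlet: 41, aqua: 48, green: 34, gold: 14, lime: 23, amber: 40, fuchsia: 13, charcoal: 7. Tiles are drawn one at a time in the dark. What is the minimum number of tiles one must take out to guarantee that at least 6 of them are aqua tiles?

In the worst case for collecting aqua tiles, every non-aqua tile comes out first.
There are 41 + 34 + 14 + 23 + 40 + 13 + 7 = 172 non-aqua tiles altogether.
After those, each further tile must be aqua, so 172 + 6 = 178 draws guarantee 6 aqua tiles.

178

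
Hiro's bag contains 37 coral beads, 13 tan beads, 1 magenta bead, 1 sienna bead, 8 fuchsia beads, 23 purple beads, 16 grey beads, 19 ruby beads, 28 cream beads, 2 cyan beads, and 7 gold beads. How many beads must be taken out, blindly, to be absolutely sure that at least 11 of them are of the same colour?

Pigeonhole: put each drawn bead into a box by colour. The largest draw with every box below 11 takes min(count, 10) from each colour; colours with fewer than 10 contribute all they have.
Σ min(cᵢ, 10) = 10 + 10 + 1 + 1 + 8 + 10 + 10 + 10 + 10 + 2 + 7 = 79.
Draw number 79 + 1 = 80 must push one box to 11.

80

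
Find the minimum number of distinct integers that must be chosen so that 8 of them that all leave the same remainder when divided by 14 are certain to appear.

The 14 residue classes mod 14 are the pigeonholes.
With 98 integers one could put 7 in each residue class and have no class reach 8.
The 99th integer pushes some class to 8, so 14·7 + 1 = 99.

99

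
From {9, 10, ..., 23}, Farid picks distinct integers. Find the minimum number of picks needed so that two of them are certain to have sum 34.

Two chosen integers sum to 34 exactly when both halves of some pair {x, 34−x} with 11 ≤ x ≤ 34−x ≤ 23 are chosen — 6 such pairs.
The remaining 3 elements (those with no distinct partner in range) can never complete a 34-sum, so the worst case takes all of them and one from each pair: 3 + 6 = 9.
The 10th integer has to be the second member of some pair, so 9 + 1 = 10.

10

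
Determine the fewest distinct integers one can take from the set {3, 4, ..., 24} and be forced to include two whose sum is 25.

Group the elements by complementary pair {x, 25−x}: {3,22}, {4,21}, {5,20}, …, giving 10 two-element pairs and 2 integers whose partner 25−x falls outside [3,24].
By pigeonhole, treating each of those 12 groups as a pigeonhole, one can pick one integer per group — 12 integers — with no two summing to 25.
The 13th integer lands in an occupied pair, forcing a sum of 25.

13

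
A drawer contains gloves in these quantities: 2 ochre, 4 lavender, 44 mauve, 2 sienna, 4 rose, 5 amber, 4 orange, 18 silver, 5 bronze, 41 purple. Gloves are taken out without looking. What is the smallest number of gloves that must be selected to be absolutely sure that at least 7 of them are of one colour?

An adversary could hand out at most 6 gloves per colour (7 colours run out sooner): 2 + 4 + 6 + 2 + 4 + 5 + 4 + 6 + 5 + 6 = 44 gloves and still no colour has 7.
One more glove lands in a colour already at 6, so 45 draws are enough and 44 are not.

45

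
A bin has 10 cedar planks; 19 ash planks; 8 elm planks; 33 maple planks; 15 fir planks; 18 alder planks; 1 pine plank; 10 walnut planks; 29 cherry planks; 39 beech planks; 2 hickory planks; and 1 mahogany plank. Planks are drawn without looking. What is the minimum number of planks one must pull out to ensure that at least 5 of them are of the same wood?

The 12 woods are the holes; the planks drawn are the pigeons.
To avoid 5 of any one wood, the worst case takes at most 4 of each wood, or every plank of a wood that has fewer than 4.
That gives 4 + 4 + 4 + 4 + 4 + 4 + 1 + 4 + 4 + 4 + 2 + 1 = 40 planks with no wood reaching 5.
The next plank forces some wood to 5, so 40 + 1 = 41.

41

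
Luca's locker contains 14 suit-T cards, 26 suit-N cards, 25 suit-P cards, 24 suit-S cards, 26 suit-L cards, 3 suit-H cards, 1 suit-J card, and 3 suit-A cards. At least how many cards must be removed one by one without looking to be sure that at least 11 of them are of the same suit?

By the pigeonhole principle, the 8 suits are the holes; the cards drawn are the pigeons.
To avoid 11 of any one suit, the worst case takes at most 10 of each suit, or every card of a suit that has fewer than 10.
That gives 10 + 10 + 10 + 10 + 10 + 3 + 1 + 3 = 57 cards with no suit reaching 11.
The next card forces some suit to 11, so 57 + 1 = 58.

58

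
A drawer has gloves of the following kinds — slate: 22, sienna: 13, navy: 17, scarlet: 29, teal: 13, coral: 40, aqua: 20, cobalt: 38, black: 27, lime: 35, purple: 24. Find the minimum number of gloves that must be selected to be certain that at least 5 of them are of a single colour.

Put each drawn glove into a box by colour. The largest draw with every box below 5 takes min(count, 4) from each colour.
Σ min(cᵢ, 4) = 4 + 4 + 4 + 4 + 4 + 4 + 4 + 4 + 4 + 4 + 4 = 44.
Draw number 44 + 1 = 45 must push one box to 5.

45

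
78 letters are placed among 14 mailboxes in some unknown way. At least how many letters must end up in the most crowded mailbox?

6

By pigeonhole, the 14 mailboxes are the holes and the 78 letters are the pigeons.
If every mailbox held at most 5 letters, the total would be at most 14 × 5 = 70, which is less than 78.
So some mailbox holds at least ⌈78/14⌉ = 6 letters.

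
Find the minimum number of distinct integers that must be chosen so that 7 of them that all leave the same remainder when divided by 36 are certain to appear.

Pigeonhole: the 36 residue classes mod 36 are the pigeonholes.
With 216 integers one could put 6 in each residue class and have no class reach 7.
The 217th integer pushes some class to 7, so 36·6 + 1 = 217.

217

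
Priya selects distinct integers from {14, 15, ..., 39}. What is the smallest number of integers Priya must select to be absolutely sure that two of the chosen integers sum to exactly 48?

17

A set avoiding the sum 48 can contain at most one of each pair {x, 48−x}, plus the 6 elements whose complement lies outside the range or equal to its own complement.
The integers 24, …, 39 (16 of them) are such a set: any two sum to at least 24+25 = 49 > 48.
By pigeonhole, any 17th integer completes one of the 10 pairs, so 17 choices force a sum of 48.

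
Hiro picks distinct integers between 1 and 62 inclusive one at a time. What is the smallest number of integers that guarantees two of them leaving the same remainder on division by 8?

9

The 8 residue classes mod 8 are the pigeonholes.
With 8 integers one could put 1 in each residue class and have no class reach 2.
The 9th integer pushes some class to 2, so 8·1 + 1 = 9.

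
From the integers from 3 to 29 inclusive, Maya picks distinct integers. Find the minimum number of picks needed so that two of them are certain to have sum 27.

17

Group the elements by complementary pair {x, 27−x}: {3,24}, {4,23}, {5,22}, …, giving 11 two-element pairs and 5 integers whose partner 27−x falls outside [3,29].
By the pigeonhole principle, treating each of those 16 groups as a pigeonhole, one can pick one integer per group — 16 integers — with no two summing to 27.
The 17th integer lands in an occupied pair, forcing a sum of 27.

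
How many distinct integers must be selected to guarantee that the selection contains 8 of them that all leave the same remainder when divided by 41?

288

Pigeonhole: the 41 residue classes mod 41 are the pigeonholes.
With 287 integers one could put 7 in each residue class and have no class reach 8.
The 288th integer pushes some class to 8, so 41·7 + 1 = 288.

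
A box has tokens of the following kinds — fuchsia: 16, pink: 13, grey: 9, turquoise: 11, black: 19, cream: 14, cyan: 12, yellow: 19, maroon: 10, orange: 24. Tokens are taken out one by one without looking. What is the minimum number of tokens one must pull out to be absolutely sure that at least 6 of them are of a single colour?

An adversary could hand out at most 5 tokens per colour: 5 + 5 + 5 + 5 + 5 + 5 + 5 + 5 + 5 + 5 = 50 tokens and still no colour has 6.
Pigeonhole: one more token lands in a colour already at 5, so 51 draws are enough and 50 are not.

51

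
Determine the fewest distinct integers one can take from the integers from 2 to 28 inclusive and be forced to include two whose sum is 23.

18

A set avoiding the sum 23 can contain at most one of each pair {x, 23−x}, plus the 7 elements whose complement lies outside the range.
The integers 12, …, 28 (17 of them) are such a set: any two sum to at least 12+13 = 25 > 23.
By the pigeonhole principle, any 18th integer completes one of the 10 pairs, so 18 choices force a sum of 23.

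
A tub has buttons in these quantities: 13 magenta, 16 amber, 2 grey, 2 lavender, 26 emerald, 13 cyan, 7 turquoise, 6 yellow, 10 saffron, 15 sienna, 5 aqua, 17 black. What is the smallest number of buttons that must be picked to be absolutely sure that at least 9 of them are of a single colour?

Put each drawn button into a box by colour. The largest draw with every box below 9 takes min(count, 8) from each colour; colours with fewer than 8 contribute all they have.
Σ min(cᵢ, 8) = 8 + 8 + 2 + 2 + 8 + 8 + 7 + 6 + 8 + 8 + 5 + 8 = 78.
Draw number 78 + 1 = 79 must push one box to 9.

79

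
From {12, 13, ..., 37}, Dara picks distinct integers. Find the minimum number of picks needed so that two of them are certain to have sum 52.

Two chosen integers sum to 52 exactly when both halves of some pair {x, 52−x} with 15 ≤ x ≤ 52−x ≤ 37 are chosen — 11 such pairs.
The remaining 4 elements (those with no distinct partner in range) can never complete a 52-sum, so the worst case takes all of them and one from each pair: 4 + 11 = 15.
Pigeonhole: the 16th integer has to be the second member of some pair, so 15 + 1 = 16.

16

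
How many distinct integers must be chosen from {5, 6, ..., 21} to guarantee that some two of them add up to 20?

13

Group the elements by complementary pair {x, 20−x}: {5,15}, {6,14}, {7,13}, …, giving 5 two-element pairs, the single value 10 (it cannot pair with itself since the integers are distinct), and 6 integers whose partner 20−x falls outside [5,21].
By the pigeonhole principle, treating each of those 12 groups as a pigeonhole, one can pick one integer per group — 12 integers — with no two summing to 20.
The 13th integer lands in an occupied pair, forcing a sum of 20.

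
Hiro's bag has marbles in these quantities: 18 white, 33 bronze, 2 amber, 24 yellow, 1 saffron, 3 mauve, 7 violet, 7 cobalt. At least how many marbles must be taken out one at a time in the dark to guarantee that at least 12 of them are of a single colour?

54

Put each drawn marble into a box by colour. The largest draw with every box below 12 takes min(count, 11) from each colour; colours with fewer than 11 contribute all they have.
Σ min(cᵢ, 11) = 11 + 11 + 2 + 11 + 1 + 3 + 7 + 7 = 53.
Draw number 53 + 1 = 54 must push one box to 12.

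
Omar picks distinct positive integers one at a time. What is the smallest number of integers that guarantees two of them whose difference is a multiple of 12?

13

Integers whose pairwise differences are multiples of 12 are exactly those sharing a remainder mod 12. By the pigeonhole principle, the 12 residue classes mod 12 are the pigeonholes.
With 12 integers one could put 1 in each residue class and have no class reach 2.
The 13th integer pushes some class to 2, so 12·1 + 1 = 13.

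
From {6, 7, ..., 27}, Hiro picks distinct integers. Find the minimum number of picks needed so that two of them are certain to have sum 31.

Group the elements by complementary pair {x, 31−x}: {6,25}, {7,24}, {8,23}, …, giving 10 two-element pairs and 2 integers whose partner 31−x falls outside [6,27].
Treating each of those 12 groups as a pigeonhole, one can pick one integer per group — 12 integers — with no two summing to 31.
The 13th integer lands in an occupied pair, forcing a sum of 31.

13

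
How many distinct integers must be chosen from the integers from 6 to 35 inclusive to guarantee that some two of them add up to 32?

21

Group the elements by complementary pair {x, 32−x}: {6,26}, {7,25}, {8,24}, …, giving 10 two-element pairs, the single value 16 (it cannot pair with itself since the integers are distinct), and 9 integers whose partner 32−x falls outside [6,35].
By the pigeonhole principle, treating each of those 20 groups as a pigeonhole, one can pick one integer per group — 20 integers — with no two summing to 32.
The 21st integer lands in an occupied pair, forcing a sum of 32.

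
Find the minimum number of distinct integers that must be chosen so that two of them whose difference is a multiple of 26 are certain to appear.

27

Integers whose pairwise differences are multiples of 26 are exactly those sharing a remainder mod 26. By pigeonhole, the 26 residue classes mod 26 are the pigeonholes.
With 26 integers one could put 1 in each residue class and have no class reach 2.
The 27th integer pushes some class to 2, so 26·1 + 1 = 27.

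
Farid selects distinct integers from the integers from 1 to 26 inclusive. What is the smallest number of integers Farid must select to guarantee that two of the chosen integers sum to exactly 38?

20

A set avoiding the sum 38 can contain at most one of each pair {x, 38−x}, plus the 12 elements whose complement lies outside the range or equal to its own complement.
The integers 1, …, 19 (19 of them) are such a set: any two sum to at least 1+2 = 3 and at most 18+19 = 37 < 38.
Any 20th integer completes one of the 7 pairs, so 20 choices force a sum of 38.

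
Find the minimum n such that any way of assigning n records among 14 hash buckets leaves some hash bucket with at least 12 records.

155

With 154 records one could put exactly 11 in each of the 14 hash buckets, and no hash bucket would reach 12.
By pigeonhole, one more record must land in a hash bucket that already has 11, giving it 12.
So 14 × 11 + 1 = 155 records are required.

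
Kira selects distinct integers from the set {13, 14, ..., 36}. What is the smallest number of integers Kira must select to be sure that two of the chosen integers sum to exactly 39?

Group the elements by complementary pair {x, 39−x}: {13,26}, {14,25}, {15,24}, …, giving 7 two-element pairs and 10 integers whose partner 39−x falls outside [13,36].
Treating each of those 17 groups as a pigeonhole, one can pick one integer per group — 17 integers — with no two summing to 39.
The 18th integer lands in an occupied pair, forcing a sum of 39.

18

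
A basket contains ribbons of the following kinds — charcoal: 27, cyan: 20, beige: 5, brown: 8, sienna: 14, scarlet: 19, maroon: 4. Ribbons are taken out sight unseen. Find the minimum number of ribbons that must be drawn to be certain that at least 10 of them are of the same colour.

Pigeonhole: put each drawn ribbon into a box by colour. The largest draw with every box below 10 takes min(count, 9) from each colour; colours with fewer than 9 contribute all they have.
Σ min(cᵢ, 9) = 9 + 9 + 5 + 8 + 9 + 9 + 4 = 53.
Draw number 53 + 1 = 54 must push one box to 10.

54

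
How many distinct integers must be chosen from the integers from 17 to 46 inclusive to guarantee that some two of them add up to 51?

22

Group the elements by complementary pair {x, 51−x}: {17,34}, {18,33}, {19,32}, …, giving 9 two-element pairs and 12 integers whose partner 51−x falls outside [17,46].
By pigeonhole, treating each of those 21 groups as a pigeonhole, one can pick one integer per group — 21 integers — with no two summing to 51.
The 22nd integer lands in an occupied pair, forcing a sum of 51.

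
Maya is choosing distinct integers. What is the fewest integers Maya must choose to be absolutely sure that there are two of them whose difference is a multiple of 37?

Integers whose pairwise differences are multiples of 37 are exactly those sharing a remainder mod 37. The 37 residue classes mod 37 are the pigeonholes.
With 37 integers one could put 1 in each residue class and have no class reach 2.
The 38th integer pushes some class to 2, so 37·1 + 1 = 38.

38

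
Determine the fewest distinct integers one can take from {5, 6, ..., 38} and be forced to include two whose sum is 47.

20

Two chosen integers sum to 47 exactly when both halves of some pair {x, 47−x} with 9 ≤ x ≤ 47−x ≤ 38 are chosen — 15 such pairs.
The remaining 4 elements (those with no distinct partner in range) can never complete a 47-sum, so the worst case takes all of them and one from each pair: 4 + 15 = 19.
Pigeonhole: the 20th integer has to be the second member of some pair, so 19 + 1 = 20.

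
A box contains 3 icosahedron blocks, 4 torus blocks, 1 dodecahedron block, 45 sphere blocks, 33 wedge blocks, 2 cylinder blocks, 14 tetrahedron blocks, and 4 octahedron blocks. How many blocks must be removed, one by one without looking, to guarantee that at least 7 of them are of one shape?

33

An adversary could hand out at most 6 blocks per shape (5 shapes run out sooner): 3 + 4 + 1 + 6 + 6 + 2 + 6 + 4 = 32 blocks and still no shape has 7.
By the pigeonhole principle, one more block lands in a shape already at 6, so 33 draws are enough and 32 are not.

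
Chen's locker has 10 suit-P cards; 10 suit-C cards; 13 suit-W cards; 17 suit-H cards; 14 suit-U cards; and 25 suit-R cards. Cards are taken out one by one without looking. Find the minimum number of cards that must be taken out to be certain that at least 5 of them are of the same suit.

25

Put each drawn card into a box by suit. The largest draw with every box below 5 takes min(count, 4) from each suit.
Σ min(cᵢ, 4) = 4 + 4 + 4 + 4 + 4 + 4 = 24.
Draw number 24 + 1 = 25 must push one box to 5.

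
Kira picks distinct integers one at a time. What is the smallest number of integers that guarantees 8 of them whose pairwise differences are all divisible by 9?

Integers whose pairwise differences are multiples of 9 are exactly those sharing a remainder mod 9. The 9 residue classes mod 9 are the pigeonholes.
With 63 integers one could put 7 in each residue class and have no class reach 8.
The 64th integer pushes some class to 8, so 9·7 + 1 = 64.

64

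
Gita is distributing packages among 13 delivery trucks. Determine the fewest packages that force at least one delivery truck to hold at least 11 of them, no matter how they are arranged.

131

With 130 packages one could put exactly 10 in each of the 13 delivery trucks, and no delivery truck would reach 11.
One more package must land in a delivery truck that already has 10, giving it 11.
So 13 × 10 + 1 = 131 packages are required.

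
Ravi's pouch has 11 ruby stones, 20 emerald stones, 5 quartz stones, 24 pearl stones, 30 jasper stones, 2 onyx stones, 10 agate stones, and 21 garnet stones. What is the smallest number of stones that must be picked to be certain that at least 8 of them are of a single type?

50

The 8 types are the holes; the stones drawn are the pigeons.
To avoid 8 of any one type, the worst case takes at most 7 of each type, or every stone of a type that has fewer than 7.
That gives 7 + 7 + 5 + 7 + 7 + 2 + 7 + 7 = 49 stones with no type reaching 8.
The next stone forces some type to 8, so 49 + 1 = 50.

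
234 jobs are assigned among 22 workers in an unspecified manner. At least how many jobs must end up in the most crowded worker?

The 22 workers are the holes and the 234 jobs are the pigeons.
If every worker held at most 10 jobs, the total would be at most 22 × 10 = 220, which is less than 234.
So some worker holds at least ⌈234/22⌉ = 11 jobs.

11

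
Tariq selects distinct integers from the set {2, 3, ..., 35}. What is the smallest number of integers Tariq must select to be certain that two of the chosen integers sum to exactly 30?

Two chosen integers sum to 30 exactly when both halves of some pair {x, 30−x} with 2 ≤ x ≤ 30−x ≤ 28 are chosen — 13 such pairs.
The remaining 8 elements (those with no distinct partner in range) can never complete a 30-sum, so the worst case takes all of them and one from each pair: 8 + 13 = 21.
By pigeonhole, the 22nd integer has to be the second member of some pair, so 21 + 1 = 22.

22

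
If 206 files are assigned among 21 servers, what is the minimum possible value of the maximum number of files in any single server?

By the pigeonhole principle, the 21 servers are the holes and the 206 files are the pigeons.
If every server held at most 9 files, the total would be at most 21 × 9 = 189, which is less than 206.
So some server holds at least ⌈206/21⌉ = 10 files.

10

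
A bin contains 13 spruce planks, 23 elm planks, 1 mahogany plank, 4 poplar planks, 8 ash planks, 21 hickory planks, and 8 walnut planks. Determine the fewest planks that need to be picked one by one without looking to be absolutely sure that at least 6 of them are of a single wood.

31

Pigeonhole: the 7 woods are the holes; the planks drawn are the pigeons.
To avoid 6 of any one wood, the worst case takes at most 5 of each wood, or every plank of a wood that has fewer than 5.
That gives 5 + 5 + 1 + 4 + 5 + 5 + 5 = 30 planks with no wood reaching 6.
The next plank forces some wood to 6, so 30 + 1 = 31.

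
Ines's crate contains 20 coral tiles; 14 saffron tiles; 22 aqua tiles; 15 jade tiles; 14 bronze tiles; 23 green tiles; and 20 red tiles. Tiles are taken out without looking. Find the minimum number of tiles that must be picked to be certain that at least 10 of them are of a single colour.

64

An adversary could hand out at most 9 tiles per colour: 9 + 9 + 9 + 9 + 9 + 9 + 9 = 63 tiles and still no colour has 10.
One more tile lands in a colour already at 9, so 64 draws are enough and 63 are not.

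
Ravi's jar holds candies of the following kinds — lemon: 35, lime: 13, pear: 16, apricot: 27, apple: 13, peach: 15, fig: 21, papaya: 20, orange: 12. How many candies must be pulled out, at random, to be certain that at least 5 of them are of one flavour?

An adversary could hand out at most 4 candies per flavour: 4 + 4 + 4 + 4 + 4 + 4 + 4 + 4 + 4 = 36 candies and still no flavour has 5.
By the pigeonhole principle, one more candy lands in a flavour already at 4, so 37 draws are enough and 36 are not.

37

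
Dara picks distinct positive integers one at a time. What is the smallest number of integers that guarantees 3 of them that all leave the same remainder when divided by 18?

37

By pigeonhole, the 18 residue classes mod 18 are the pigeonholes.
With 36 integers one could put 2 in each residue class and have no class reach 3.
The 37th integer pushes some class to 3, so 18·2 + 1 = 37.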